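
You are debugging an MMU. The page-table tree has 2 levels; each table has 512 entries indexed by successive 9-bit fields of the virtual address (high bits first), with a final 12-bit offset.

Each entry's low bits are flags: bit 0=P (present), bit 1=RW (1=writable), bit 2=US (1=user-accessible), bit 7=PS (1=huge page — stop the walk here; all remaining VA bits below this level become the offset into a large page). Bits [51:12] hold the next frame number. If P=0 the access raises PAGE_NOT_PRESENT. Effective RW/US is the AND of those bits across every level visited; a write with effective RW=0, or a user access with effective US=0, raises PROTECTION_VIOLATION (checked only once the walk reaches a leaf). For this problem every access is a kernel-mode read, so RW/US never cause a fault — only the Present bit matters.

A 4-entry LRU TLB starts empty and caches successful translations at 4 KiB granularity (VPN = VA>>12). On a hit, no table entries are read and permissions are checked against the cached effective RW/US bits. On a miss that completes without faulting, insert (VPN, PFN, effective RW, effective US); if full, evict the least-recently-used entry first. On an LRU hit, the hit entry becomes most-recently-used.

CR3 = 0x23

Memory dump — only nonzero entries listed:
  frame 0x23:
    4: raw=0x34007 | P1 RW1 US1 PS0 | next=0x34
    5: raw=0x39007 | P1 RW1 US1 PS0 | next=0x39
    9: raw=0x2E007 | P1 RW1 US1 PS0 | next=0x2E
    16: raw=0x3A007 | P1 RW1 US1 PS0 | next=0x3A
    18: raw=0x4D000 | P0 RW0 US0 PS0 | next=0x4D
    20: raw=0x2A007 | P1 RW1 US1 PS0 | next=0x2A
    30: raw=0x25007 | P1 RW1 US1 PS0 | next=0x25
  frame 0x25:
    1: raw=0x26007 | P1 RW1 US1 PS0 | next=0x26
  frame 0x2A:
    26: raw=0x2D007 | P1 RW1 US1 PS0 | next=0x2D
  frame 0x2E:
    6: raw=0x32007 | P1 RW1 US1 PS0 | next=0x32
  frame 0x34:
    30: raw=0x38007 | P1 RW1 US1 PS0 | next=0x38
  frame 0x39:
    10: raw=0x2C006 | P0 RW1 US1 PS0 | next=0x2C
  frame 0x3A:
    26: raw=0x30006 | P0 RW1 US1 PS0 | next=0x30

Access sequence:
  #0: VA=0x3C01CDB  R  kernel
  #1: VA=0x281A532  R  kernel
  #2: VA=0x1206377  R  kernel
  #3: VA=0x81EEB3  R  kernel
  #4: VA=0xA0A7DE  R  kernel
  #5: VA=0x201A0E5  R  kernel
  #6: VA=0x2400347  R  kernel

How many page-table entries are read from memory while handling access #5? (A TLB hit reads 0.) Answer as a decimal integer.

Trace:
#0 VA=0x3C01CDB (r,kernel):
  [0] read 0x23 idx=30: raw=0x25007 flags P=1 W=1 U=1 S=0
  [1] read 0x25 idx=1: raw=0x26007 flags P=1 W=1 U=1 S=0
  → PA=0x26CDB  (2 entries read)
#1 VA=0x281A532 (r,kernel):
  [0] read 0x23 idx=20: raw=0x2A007 flags P=1 W=1 U=1 S=0
  [1] read 0x2A idx=26: raw=0x2D007 flags P=1 W=1 U=1 S=0
  → PA=0x2D532  (2 entries read)
#2 VA=0x1206377 (r,kernel):
  [0] read 0x23 idx=9: raw=0x2E007 flags P=1 W=1 U=1 S=0
  [1] read 0x2E idx=6: raw=0x32007 flags P=1 W=1 U=1 S=0
  → PA=0x32377  (2 entries read)
#3 VA=0x81EEB3 (r,kernel):
  [0] read 0x23 idx=4: raw=0x34007 flags P=1 W=1 U=1 S=0
  [1] read 0x34 idx=30: raw=0x38007 flags P=1 W=1 U=1 S=0
  → PA=0x38EB3  (2 entries read)
#4 VA=0xA0A7DE (r,kernel):
  [0] read 0x23 idx=5: raw=0x39007 flags P=1 W=1 U=1 S=0
  [1] read 0x39 idx=10: raw=0x2C006 flags P=0 W=1 U=1 S=0
  ✗ PAGE_NOT_PRESENT  [2 reads]
#5 VA=0x201A0E5 (r,kernel):
  [0] read 0x23 idx=16: raw=0x3A007 flags P=1 W=1 U=1 S=0
  [1] read 0x3A idx=26: raw=0x30006 flags P=0 W=1 U=1 S=0
  ✗ PAGE_NOT_PRESENT  [2 reads]
#6 VA=0x2400347 (r,kernel):
  [0] read 0x23 idx=18: raw=0x4D000 flags P=0 W=0 U=0 S=0
  ✗ PAGE_NOT_PRESENT  [1 reads]

Entries read for #5: 2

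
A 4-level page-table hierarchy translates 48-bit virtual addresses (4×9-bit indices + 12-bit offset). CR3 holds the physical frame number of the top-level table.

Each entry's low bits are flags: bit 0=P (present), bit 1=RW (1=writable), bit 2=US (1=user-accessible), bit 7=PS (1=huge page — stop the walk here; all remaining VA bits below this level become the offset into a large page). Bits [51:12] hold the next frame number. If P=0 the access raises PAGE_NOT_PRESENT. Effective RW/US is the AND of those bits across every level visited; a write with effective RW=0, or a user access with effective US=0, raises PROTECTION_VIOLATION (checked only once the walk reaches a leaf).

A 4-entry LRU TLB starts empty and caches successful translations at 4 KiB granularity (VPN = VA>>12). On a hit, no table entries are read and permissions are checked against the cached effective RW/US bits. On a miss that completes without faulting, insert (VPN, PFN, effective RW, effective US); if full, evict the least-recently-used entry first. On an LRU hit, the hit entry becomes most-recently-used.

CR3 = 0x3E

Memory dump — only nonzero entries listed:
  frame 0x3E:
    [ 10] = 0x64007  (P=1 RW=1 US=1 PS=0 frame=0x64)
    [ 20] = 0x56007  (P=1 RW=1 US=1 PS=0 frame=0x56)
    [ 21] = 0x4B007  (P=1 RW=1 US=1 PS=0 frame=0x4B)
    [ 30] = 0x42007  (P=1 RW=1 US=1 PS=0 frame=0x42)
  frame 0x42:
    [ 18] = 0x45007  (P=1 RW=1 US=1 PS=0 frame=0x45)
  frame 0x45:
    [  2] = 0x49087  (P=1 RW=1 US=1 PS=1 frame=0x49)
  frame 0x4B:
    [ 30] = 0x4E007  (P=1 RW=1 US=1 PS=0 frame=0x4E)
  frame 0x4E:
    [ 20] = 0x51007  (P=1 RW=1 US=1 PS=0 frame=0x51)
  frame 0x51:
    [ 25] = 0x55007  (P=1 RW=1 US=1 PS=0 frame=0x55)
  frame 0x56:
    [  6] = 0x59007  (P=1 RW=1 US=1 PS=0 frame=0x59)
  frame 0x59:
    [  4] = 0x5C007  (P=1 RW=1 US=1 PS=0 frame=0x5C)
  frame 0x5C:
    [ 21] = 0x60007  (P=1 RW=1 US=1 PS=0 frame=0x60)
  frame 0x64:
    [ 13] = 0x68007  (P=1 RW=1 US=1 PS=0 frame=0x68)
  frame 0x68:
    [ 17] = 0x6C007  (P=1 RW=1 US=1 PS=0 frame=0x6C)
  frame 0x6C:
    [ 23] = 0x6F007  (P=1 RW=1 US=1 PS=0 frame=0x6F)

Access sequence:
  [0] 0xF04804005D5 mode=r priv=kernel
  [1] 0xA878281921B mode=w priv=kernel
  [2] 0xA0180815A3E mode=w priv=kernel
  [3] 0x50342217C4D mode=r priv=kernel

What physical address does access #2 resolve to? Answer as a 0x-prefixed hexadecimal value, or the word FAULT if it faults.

Trace:
#0 VA=0xF04804005D5 (r,kernel):
  [0] read 0x3E idx=30: raw=0x42007 flags P=1 W=1 U=1 S=0
  [1] read 0x42 idx=18: raw=0x45007 flags P=1 W=1 U=1 S=0
  [2] read 0x45 idx=2: raw=0x49087 flags P=1 W=1 U=1 S=1
  → PA=0x495D5 (huge @L2)  (3 entries read)
#1 VA=0xA878281921B (w,kernel):
  [0] read 0x3E idx=21: raw=0x4B007 flags P=1 W=1 U=1 S=0
  [1] read 0x4B idx=30: raw=0x4E007 flags P=1 W=1 U=1 S=0
  [2] read 0x4E idx=20: raw=0x51007 flags P=1 W=1 U=1 S=0
  [3] read 0x51 idx=25: raw=0x55007 flags P=1 W=1 U=1 S=0
  → PA=0x5521B  (4 entries read)
#2 VA=0xA0180815A3E (w,kernel):
  [0] read 0x3E idx=20: raw=0x56007 flags P=1 W=1 U=1 S=0
  [1] read 0x56 idx=6: raw=0x59007 flags P=1 W=1 U=1 S=0
  [2] read 0x59 idx=4: raw=0x5C007 flags P=1 W=1 U=1 S=0
  [3] read 0x5C idx=21: raw=0x60007 flags P=1 W=1 U=1 S=0
  → PA=0x60A3E  (4 entries read)
#3 VA=0x50342217C4D (r,kernel):
  [0] read 0x3E idx=10: raw=0x64007 flags P=1 W=1 U=1 S=0
  [1] read 0x64 idx=13: raw=0x68007 flags P=1 W=1 U=1 S=0
  [2] read 0x68 idx=17: raw=0x6C007 flags P=1 W=1 U=1 S=0
  [3] read 0x6C idx=23: raw=0x6F007 flags P=1 W=1 U=1 S=0
  → PA=0x6FC4D  (4 entries read)

Access #2 PA: 0x60A3E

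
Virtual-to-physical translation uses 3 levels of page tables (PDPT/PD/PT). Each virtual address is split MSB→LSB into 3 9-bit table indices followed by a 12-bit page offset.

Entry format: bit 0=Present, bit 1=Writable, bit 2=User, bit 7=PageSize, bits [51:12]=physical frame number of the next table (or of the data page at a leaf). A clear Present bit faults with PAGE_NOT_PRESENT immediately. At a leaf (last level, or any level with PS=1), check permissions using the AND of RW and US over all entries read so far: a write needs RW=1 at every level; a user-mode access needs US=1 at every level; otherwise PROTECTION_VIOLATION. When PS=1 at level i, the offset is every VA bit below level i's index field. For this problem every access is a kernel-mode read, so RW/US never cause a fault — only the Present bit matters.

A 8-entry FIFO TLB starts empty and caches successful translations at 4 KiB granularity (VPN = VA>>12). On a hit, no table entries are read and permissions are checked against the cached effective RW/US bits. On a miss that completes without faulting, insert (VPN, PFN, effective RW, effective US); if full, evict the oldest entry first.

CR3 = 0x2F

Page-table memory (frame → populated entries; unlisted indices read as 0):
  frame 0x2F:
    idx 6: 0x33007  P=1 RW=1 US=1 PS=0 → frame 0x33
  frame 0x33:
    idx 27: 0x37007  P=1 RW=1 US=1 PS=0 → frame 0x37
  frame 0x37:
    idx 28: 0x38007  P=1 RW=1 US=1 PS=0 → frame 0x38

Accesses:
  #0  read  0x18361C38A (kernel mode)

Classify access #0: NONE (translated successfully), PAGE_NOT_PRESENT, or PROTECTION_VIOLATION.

Walk each access:
#0 VA=0x18361C38A (r,kernel):
  [0] read 0x2F idx=6: raw=0x33007 flags P=1 W=1 U=1 S=0
  [1] read 0x33 idx=27: raw=0x37007 flags P=1 W=1 U=1 S=0
  [2] read 0x37 idx=28: raw=0x38007 flags P=1 W=1 U=1 S=0
  → PA=0x3838A  (3 entries read)

Access #0 fault: NONE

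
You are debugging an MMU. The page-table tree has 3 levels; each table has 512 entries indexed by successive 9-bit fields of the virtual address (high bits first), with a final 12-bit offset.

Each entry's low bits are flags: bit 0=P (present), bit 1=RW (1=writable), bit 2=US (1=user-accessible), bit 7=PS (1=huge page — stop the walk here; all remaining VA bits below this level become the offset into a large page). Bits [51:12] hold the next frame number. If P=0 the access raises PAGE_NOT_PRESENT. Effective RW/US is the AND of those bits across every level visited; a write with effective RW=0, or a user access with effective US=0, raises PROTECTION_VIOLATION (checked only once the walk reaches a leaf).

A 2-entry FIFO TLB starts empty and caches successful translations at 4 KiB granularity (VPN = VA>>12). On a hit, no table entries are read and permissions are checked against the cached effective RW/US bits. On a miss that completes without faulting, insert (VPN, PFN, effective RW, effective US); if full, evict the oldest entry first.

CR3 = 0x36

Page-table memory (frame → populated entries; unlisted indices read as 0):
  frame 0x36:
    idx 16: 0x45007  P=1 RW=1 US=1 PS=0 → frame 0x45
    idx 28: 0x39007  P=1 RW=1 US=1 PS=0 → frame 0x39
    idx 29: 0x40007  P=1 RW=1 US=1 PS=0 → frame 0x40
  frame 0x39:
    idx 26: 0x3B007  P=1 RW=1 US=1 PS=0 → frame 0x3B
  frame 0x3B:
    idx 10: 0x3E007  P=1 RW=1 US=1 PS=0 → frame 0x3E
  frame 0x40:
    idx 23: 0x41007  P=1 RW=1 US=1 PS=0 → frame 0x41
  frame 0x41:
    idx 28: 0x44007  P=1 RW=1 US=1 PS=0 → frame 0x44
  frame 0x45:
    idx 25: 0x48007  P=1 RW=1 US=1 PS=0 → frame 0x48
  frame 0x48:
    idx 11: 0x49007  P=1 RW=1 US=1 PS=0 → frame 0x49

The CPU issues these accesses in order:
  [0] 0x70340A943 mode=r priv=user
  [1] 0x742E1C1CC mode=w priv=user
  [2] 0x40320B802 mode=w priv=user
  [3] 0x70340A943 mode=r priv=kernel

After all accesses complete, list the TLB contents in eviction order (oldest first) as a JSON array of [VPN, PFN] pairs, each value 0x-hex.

Trace:
#0 VA=0x70340A943 (r,user):
  lvl0: tbl 0x36, slot 28 ⇒ 0x39007 (P1/RW1/US1/PS0)
  lvl1: tbl 0x39, slot 26 ⇒ 0x3B007 (P1/RW1/US1/PS0)
  lvl2: tbl 0x3B, slot 10 ⇒ 0x3E007 (P1/RW1/US1/PS0)
  → PA=0x3E943  (3 entries read)
#1 VA=0x742E1C1CC (w,user):
  lvl0: tbl 0x36, slot 29 ⇒ 0x40007 (P1/RW1/US1/PS0)
  lvl1: tbl 0x40, slot 23 ⇒ 0x41007 (P1/RW1/US1/PS0)
  lvl2: tbl 0x41, slot 28 ⇒ 0x44007 (P1/RW1/US1/PS0)
  → PA=0x441CC  (3 entries read)
#2 VA=0x40320B802 (w,user):
  lvl0: tbl 0x36, slot 16 ⇒ 0x45007 (P1/RW1/US1/PS0)
  lvl1: tbl 0x45, slot 25 ⇒ 0x48007 (P1/RW1/US1/PS0)
  lvl2: tbl 0x48, slot 11 ⇒ 0x49007 (P1/RW1/US1/PS0)
  → PA=0x49802  (3 entries read)
#3 VA=0x70340A943 (r,kernel):
  lvl0: tbl 0x36, slot 28 ⇒ 0x39007 (P1/RW1/US1/PS0)
  lvl1: tbl 0x39, slot 26 ⇒ 0x3B007 (P1/RW1/US1/PS0)
  lvl2: tbl 0x3B, slot 10 ⇒ 0x3E007 (P1/RW1/US1/PS0)
  → PA=0x3E943  (3 entries read)

TLB: [["0x40320B", "0x49"], ["0x70340A", "0x3E"]]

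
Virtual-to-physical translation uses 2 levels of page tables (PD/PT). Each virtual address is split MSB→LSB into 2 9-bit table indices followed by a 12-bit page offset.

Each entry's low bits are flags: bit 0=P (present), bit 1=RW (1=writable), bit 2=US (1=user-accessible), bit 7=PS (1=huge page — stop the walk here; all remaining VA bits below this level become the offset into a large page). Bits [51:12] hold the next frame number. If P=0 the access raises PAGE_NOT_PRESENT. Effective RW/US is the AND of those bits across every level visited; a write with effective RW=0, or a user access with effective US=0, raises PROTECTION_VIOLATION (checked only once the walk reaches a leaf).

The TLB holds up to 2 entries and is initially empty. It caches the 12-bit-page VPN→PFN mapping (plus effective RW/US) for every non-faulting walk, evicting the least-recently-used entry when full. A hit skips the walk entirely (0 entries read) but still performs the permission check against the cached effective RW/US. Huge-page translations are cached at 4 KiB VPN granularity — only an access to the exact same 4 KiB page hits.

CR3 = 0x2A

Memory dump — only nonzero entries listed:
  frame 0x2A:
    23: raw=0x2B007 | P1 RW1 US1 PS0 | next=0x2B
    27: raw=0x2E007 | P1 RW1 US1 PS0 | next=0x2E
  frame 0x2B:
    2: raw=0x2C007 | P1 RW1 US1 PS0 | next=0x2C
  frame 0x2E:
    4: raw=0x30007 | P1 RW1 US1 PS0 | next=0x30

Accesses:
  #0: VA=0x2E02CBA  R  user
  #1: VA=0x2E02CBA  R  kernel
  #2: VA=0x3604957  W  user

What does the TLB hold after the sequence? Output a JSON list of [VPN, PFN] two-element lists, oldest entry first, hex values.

Walk each access:
#0 VA=0x2E02CBA (r,user):
  [0] read 0x2A idx=23: raw=0x2B007 flags P=1 W=1 U=1 S=0
  [1] read 0x2B idx=2: raw=0x2C007 flags P=1 W=1 U=1 S=0
  ✓ 0x2CCBA  — 2 lookups
#1 VA=0x2E02CBA (r,kernel):
  TLB hit vpn=0x2E02 → PA=0x2CCBA
#2 VA=0x3604957 (w,user):
  [0] read 0x2A idx=27: raw=0x2E007 flags P=1 W=1 U=1 S=0
  [1] read 0x2E idx=4: raw=0x30007 flags P=1 W=1 U=1 S=0
  ✓ 0x30957  — 2 lookups

TLB: [["0x2E02", "0x2C"], ["0x3604", "0x30"]]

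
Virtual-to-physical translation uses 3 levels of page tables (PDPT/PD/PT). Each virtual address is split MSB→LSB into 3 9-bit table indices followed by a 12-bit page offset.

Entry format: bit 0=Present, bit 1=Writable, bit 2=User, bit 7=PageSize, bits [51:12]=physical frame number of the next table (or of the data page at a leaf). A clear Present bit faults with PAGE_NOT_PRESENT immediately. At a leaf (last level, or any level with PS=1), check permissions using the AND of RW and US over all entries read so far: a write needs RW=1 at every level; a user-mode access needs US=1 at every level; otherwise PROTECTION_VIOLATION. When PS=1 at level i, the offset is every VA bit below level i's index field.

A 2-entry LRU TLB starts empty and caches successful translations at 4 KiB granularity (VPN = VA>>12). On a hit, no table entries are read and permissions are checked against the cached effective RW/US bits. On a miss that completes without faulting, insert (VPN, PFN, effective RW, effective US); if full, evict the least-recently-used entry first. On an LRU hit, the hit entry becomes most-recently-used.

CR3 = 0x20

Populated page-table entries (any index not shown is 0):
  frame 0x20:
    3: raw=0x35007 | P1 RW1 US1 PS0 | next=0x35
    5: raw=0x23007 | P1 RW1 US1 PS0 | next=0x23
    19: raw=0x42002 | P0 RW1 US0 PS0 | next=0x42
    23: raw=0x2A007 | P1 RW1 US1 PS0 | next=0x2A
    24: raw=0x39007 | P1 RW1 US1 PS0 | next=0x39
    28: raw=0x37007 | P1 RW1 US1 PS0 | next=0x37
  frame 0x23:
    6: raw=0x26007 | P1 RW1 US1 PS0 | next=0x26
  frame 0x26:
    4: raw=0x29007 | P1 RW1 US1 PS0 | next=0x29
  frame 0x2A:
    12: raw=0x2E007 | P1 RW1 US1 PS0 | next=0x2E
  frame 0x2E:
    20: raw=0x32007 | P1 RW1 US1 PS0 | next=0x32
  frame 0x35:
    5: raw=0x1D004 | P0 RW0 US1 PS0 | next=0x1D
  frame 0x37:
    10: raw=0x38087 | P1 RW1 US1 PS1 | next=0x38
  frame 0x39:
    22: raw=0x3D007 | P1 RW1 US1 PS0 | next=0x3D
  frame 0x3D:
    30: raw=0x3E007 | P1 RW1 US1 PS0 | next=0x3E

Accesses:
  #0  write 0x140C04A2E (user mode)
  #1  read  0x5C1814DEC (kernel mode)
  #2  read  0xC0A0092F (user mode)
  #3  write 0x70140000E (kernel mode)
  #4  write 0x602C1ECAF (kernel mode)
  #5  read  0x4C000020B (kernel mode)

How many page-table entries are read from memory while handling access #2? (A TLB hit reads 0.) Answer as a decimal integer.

Trace:
#0 VA=0x140C04A2E (w,user):
  [0] read 0x20 idx=5: raw=0x23007 flags P=1 W=1 U=1 S=0
  [1] read 0x23 idx=6: raw=0x26007 flags P=1 W=1 U=1 S=0
  [2] read 0x26 idx=4: raw=0x29007 flags P=1 W=1 U=1 S=0
  → PA=0x29A2E  (3 entries read)
#1 VA=0x5C1814DEC (r,kernel):
  [0] read 0x20 idx=23: raw=0x2A007 flags P=1 W=1 U=1 S=0
  [1] read 0x2A idx=12: raw=0x2E007 flags P=1 W=1 U=1 S=0
  [2] read 0x2E idx=20: raw=0x32007 flags P=1 W=1 U=1 S=0
  → PA=0x32DEC  (3 entries read)
#2 VA=0xC0A0092F (r,user):
  [0] read 0x20 idx=3: raw=0x35007 flags P=1 W=1 U=1 S=0
  [1] read 0x35 idx=5: raw=0x1D004 flags P=0 W=0 U=1 S=0
  ⇒ fault: PAGE_NOT_PRESENT  — 2 lookups
#3 VA=0x70140000E (w,kernel):
  [0] read 0x20 idx=28: raw=0x37007 flags P=1 W=1 U=1 S=0
  [1] read 0x37 idx=10: raw=0x38087 flags P=1 W=1 U=1 S=1
  → PA=0x3800E (huge @L1)  (2 entries read)
#4 VA=0x602C1ECAF (w,kernel):
  [0] read 0x20 idx=24: raw=0x39007 flags P=1 W=1 U=1 S=0
  [1] read 0x39 idx=22: raw=0x3D007 flags P=1 W=1 U=1 S=0
  [2] read 0x3D idx=30: raw=0x3E007 flags P=1 W=1 U=1 S=0
  → PA=0x3ECAF  (3 entries read)
#5 VA=0x4C000020B (r,kernel):
  [0] read 0x20 idx=19: raw=0x42002 flags P=0 W=1 U=0 S=0
  ⇒ fault: PAGE_NOT_PRESENT  — 1 lookups

Entries read for #2: 2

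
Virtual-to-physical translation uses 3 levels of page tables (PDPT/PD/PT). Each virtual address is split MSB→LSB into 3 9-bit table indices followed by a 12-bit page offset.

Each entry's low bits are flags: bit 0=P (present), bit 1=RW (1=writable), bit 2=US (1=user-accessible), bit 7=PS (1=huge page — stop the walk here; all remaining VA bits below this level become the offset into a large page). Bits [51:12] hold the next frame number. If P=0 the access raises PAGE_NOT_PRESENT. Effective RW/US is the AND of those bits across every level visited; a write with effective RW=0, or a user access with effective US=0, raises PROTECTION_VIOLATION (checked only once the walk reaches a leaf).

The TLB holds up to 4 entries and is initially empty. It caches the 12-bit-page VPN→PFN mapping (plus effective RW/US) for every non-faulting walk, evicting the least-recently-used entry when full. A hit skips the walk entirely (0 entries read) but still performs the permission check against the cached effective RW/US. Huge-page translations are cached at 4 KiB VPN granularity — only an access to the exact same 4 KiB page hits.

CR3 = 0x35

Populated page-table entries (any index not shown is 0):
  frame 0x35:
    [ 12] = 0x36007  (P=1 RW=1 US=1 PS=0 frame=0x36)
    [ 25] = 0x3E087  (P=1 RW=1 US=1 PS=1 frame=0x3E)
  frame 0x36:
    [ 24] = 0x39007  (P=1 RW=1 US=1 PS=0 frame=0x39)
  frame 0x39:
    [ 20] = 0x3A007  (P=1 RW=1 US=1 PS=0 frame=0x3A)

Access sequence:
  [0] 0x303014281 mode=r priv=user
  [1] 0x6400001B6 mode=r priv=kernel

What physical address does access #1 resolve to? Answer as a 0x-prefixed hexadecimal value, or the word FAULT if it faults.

Walk each access:
#0 VA=0x303014281 (r,user):
  L0 @0x35[12] → 0x36007  P=1,RW=1,US=1,PS=0
  L1 @0x36[24] → 0x39007  P=1,RW=1,US=1,PS=0
  L2 @0x39[20] → 0x3A007  P=1,RW=1,US=1,PS=0
  ⇒ phys 0x3A281  [3 reads]
#1 VA=0x6400001B6 (r,kernel):
  L0 @0x35[25] → 0x3E087  P=1,RW=1,US=1,PS=1
  ⇒ phys 0x3E1B6 (huge @L0)  [1 reads]

Access #1 PA: 0x3E1B6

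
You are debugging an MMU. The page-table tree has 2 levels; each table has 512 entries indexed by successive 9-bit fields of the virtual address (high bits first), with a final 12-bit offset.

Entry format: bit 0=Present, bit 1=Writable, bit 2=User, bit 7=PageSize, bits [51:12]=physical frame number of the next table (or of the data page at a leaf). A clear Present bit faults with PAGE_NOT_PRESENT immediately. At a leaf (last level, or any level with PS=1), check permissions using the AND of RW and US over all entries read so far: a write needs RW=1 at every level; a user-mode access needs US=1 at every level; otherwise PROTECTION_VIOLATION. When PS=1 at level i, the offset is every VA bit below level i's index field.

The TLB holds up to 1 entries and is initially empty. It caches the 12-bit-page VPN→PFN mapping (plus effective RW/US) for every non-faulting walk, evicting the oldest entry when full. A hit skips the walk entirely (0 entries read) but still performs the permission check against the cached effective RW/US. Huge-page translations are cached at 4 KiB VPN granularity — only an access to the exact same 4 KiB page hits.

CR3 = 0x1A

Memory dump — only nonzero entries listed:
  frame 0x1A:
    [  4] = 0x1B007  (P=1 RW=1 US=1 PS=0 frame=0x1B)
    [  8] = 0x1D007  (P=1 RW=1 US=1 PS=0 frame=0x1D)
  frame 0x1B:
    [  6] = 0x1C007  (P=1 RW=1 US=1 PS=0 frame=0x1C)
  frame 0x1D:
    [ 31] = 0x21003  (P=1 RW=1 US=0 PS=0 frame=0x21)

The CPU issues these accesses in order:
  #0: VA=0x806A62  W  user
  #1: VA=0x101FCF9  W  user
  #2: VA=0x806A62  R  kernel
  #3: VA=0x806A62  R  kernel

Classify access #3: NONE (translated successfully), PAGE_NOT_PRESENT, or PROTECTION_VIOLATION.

Walk each access:
#0 VA=0x806A62 (w,user):
  lvl0: tbl 0x1A, slot 4 ⇒ 0x1B007 (P1/RW1/US1/PS0)
  lvl1: tbl 0x1B, slot 6 ⇒ 0x1C007 (P1/RW1/US1/PS0)
  ✓ 0x1CA62  — 2 lookups
#1 VA=0x101FCF9 (w,user):
  lvl0: tbl 0x1A, slot 8 ⇒ 0x1D007 (P1/RW1/US1/PS0)
  lvl1: tbl 0x1D, slot 31 ⇒ 0x21003 (P1/RW1/US0/PS0)
  ✗ PROTECTION_VIOLATION  [2 reads]
#2 VA=0x806A62 (r,kernel):
  TLB hit vpn=0x806 → PA=0x1CA62
#3 VA=0x806A62 (r,kernel):
  TLB hit vpn=0x806 → PA=0x1CA62

Access #3 fault: NONE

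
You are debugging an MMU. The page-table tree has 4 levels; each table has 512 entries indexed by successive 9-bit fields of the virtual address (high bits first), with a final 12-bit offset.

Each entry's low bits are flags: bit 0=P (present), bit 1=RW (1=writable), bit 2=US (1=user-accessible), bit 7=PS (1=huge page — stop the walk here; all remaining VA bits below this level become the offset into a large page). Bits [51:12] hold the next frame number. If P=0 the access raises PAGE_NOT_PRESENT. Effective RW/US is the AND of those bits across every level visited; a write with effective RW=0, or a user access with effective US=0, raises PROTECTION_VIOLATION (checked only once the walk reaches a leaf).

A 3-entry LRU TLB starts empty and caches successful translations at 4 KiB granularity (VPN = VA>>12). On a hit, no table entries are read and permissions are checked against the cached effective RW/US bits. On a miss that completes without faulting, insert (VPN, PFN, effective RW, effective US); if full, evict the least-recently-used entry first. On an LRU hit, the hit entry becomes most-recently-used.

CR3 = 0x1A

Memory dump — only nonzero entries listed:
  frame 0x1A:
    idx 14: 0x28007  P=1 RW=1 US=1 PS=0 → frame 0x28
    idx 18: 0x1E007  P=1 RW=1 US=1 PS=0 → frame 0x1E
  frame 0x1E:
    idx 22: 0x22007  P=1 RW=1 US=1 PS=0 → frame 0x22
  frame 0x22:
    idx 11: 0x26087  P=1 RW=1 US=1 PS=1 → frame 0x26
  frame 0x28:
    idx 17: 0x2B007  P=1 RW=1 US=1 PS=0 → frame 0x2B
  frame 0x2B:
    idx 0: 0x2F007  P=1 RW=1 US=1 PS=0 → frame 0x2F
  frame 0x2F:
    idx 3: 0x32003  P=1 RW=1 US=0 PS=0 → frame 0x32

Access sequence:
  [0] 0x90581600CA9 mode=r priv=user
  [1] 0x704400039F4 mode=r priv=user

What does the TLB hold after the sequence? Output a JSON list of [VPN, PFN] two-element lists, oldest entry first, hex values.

Per-access translation:
#0 VA=0x90581600CA9 (r,user):
  lvl0: tbl 0x1A, slot 18 ⇒ 0x1E007 (P1/RW1/US1/PS0)
  lvl1: tbl 0x1E, slot 22 ⇒ 0x22007 (P1/RW1/US1/PS0)
  lvl2: tbl 0x22, slot 11 ⇒ 0x26087 (P1/RW1/US1/PS1)
  → PA=0x26CA9 (huge @L2)  (3 entries read)
#1 VA=0x704400039F4 (r,user):
  lvl0: tbl 0x1A, slot 14 ⇒ 0x28007 (P1/RW1/US1/PS0)
  lvl1: tbl 0x28, slot 17 ⇒ 0x2B007 (P1/RW1/US1/PS0)
  lvl2: tbl 0x2B, slot 0 ⇒ 0x2F007 (P1/RW1/US1/PS0)
  lvl3: tbl 0x2F, slot 3 ⇒ 0x32003 (P1/RW1/US0/PS0)
  ✗ PROTECTION_VIOLATION  [4 reads]

TLB: [["0x90581600", "0x26"]]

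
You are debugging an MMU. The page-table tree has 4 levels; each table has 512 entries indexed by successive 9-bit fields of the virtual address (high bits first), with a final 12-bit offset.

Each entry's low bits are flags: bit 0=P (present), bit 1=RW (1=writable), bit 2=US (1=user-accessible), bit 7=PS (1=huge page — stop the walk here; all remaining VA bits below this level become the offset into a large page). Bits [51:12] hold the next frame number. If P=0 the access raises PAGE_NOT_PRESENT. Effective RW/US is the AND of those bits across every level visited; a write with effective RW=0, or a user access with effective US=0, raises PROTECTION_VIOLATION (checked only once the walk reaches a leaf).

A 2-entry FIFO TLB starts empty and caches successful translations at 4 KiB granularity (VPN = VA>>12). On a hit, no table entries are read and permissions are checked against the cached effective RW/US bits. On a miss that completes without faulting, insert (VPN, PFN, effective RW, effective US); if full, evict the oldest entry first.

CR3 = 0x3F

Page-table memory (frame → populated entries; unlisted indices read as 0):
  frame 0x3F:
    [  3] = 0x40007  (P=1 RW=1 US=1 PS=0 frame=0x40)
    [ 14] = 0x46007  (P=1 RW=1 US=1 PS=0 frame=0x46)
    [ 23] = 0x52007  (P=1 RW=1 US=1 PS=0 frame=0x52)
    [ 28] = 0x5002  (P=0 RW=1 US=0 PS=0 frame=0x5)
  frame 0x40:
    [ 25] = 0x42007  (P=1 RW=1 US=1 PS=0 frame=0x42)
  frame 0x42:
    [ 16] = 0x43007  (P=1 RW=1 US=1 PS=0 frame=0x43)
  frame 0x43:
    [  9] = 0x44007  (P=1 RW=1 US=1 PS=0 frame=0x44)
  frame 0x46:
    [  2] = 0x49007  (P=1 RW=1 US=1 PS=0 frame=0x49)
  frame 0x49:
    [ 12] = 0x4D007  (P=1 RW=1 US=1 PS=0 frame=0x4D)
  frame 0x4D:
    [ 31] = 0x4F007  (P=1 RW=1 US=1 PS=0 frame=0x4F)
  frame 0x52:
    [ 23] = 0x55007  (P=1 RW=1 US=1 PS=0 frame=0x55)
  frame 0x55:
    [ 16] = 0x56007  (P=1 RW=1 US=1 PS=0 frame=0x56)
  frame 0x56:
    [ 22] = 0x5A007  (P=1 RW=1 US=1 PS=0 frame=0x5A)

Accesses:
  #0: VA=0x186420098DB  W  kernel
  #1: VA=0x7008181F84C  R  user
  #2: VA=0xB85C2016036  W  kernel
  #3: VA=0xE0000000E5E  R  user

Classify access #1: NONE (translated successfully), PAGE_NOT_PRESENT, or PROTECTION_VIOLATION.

Walk each access:
#0 VA=0x186420098DB (w,kernel):
  L0: frame=0x3F idx=3 entry=0x40007 [P=1 RW=1 US=1 PS=0]
  L1: frame=0x40 idx=25 entry=0x42007 [P=1 RW=1 US=1 PS=0]
  L2: frame=0x42 idx=16 entry=0x43007 [P=1 RW=1 US=1 PS=0]
  L3: frame=0x43 idx=9 entry=0x44007 [P=1 RW=1 US=1 PS=0]
  ⇒ phys 0x448DB  [4 reads]
#1 VA=0x7008181F84C (r,user):
  L0: frame=0x3F idx=14 entry=0x46007 [P=1 RW=1 US=1 PS=0]
  L1: frame=0x46 idx=2 entry=0x49007 [P=1 RW=1 US=1 PS=0]
  L2: frame=0x49 idx=12 entry=0x4D007 [P=1 RW=1 US=1 PS=0]
  L3: frame=0x4D idx=31 entry=0x4F007 [P=1 RW=1 US=1 PS=0]
  ⇒ phys 0x4F84C  [4 reads]
#2 VA=0xB85C2016036 (w,kernel):
  L0: frame=0x3F idx=23 entry=0x52007 [P=1 RW=1 US=1 PS=0]
  L1: frame=0x52 idx=23 entry=0x55007 [P=1 RW=1 US=1 PS=0]
  L2: frame=0x55 idx=16 entry=0x56007 [P=1 RW=1 US=1 PS=0]
  L3: frame=0x56 idx=22 entry=0x5A007 [P=1 RW=1 US=1 PS=0]
  ⇒ phys 0x5A036  [4 reads]
#3 VA=0xE0000000E5E (r,user):
  L0: frame=0x3F idx=28 entry=0x5002 [P=0 RW=1 US=0 PS=0]
  ⇒ fault: PAGE_NOT_PRESENT  — 1 lookups

Access #1 fault: NONE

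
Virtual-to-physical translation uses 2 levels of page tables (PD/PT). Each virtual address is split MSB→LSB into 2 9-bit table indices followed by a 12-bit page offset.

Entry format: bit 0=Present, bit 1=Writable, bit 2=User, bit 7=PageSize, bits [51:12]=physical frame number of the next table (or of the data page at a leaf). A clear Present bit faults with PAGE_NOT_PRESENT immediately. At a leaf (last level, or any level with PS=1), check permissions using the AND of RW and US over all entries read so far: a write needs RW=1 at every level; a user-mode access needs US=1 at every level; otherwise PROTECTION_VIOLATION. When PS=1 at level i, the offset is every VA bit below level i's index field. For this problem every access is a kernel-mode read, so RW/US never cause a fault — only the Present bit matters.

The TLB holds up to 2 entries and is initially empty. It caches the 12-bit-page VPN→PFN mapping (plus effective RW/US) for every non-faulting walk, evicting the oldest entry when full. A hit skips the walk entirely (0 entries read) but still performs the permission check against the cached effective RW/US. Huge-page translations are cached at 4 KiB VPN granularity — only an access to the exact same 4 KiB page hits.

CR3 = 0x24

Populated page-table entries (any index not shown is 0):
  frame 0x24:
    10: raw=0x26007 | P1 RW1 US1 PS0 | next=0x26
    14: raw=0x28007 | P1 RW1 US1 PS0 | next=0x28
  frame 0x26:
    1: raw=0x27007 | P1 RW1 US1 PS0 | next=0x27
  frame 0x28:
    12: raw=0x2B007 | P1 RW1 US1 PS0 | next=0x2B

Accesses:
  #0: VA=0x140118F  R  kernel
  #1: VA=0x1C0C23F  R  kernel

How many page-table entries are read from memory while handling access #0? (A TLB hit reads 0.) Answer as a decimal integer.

Walk each access:
#0 VA=0x140118F (r,kernel):
  L0: frame=0x24 idx=10 entry=0x26007 [P=1 RW=1 US=1 PS=0]
  L1: frame=0x26 idx=1 entry=0x27007 [P=1 RW=1 US=1 PS=0]
  ✓ 0x2718F  — 2 lookups
#1 VA=0x1C0C23F (r,kernel):
  L0: frame=0x24 idx=14 entry=0x28007 [P=1 RW=1 US=1 PS=0]
  L1: frame=0x28 idx=12 entry=0x2B007 [P=1 RW=1 US=1 PS=0]
  ✓ 0x2B23F  — 2 lookups

Entries read for #0: 2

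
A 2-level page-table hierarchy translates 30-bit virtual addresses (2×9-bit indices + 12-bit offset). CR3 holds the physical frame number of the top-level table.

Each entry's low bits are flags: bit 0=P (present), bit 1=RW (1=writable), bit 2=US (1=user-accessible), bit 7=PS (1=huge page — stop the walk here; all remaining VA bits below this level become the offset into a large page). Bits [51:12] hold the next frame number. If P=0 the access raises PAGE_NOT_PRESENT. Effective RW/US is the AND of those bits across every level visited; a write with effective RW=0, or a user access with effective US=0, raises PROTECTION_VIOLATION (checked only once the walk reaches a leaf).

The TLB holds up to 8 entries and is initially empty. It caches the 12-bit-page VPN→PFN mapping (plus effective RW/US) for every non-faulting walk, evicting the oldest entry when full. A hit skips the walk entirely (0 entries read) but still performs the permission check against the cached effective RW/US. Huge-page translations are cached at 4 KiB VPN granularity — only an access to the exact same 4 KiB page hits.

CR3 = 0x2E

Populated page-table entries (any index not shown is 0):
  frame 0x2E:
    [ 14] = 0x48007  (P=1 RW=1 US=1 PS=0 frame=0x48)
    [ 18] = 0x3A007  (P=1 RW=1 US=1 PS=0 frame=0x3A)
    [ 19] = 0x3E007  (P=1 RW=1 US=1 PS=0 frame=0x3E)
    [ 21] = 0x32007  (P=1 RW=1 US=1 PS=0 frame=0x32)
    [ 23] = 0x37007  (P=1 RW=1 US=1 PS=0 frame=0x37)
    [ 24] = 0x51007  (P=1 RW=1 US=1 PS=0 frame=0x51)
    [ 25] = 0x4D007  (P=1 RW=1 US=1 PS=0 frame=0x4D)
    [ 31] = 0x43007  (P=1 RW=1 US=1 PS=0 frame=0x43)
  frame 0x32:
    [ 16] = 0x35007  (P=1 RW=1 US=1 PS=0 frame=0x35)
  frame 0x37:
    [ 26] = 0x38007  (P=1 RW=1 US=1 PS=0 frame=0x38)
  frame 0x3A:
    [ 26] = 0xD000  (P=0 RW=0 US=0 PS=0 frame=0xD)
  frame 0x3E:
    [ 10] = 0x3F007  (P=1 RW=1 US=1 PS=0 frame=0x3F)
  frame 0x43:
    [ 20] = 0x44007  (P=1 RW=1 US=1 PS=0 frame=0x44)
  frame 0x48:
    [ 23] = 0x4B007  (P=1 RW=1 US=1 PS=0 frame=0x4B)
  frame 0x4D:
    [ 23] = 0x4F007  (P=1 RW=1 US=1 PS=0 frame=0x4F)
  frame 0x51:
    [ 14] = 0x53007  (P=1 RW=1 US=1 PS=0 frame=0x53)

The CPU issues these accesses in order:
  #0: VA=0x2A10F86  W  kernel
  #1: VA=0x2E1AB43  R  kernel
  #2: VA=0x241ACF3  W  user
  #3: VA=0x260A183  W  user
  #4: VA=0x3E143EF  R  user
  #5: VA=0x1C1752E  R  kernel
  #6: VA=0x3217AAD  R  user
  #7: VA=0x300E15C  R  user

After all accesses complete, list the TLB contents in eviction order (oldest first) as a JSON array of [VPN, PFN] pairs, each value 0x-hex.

Per-access translation:
#0 VA=0x2A10F86 (w,kernel):
  L0 @0x2E[21] → 0x32007  P=1,RW=1,US=1,PS=0
  L1 @0x32[16] → 0x35007  P=1,RW=1,US=1,PS=0
  ⇒ phys 0x35F86  [2 reads]
#1 VA=0x2E1AB43 (r,kernel):
  L0 @0x2E[23] → 0x37007  P=1,RW=1,US=1,PS=0
  L1 @0x37[26] → 0x38007  P=1,RW=1,US=1,PS=0
  ⇒ phys 0x38B43  [2 reads]
#2 VA=0x241ACF3 (w,user):
  L0 @0x2E[18] → 0x3A007  P=1,RW=1,US=1,PS=0
  L1 @0x3A[26] → 0xD000  P=0,RW=0,US=0,PS=0
  ✗ PAGE_NOT_PRESENT  [2 reads]
#3 VA=0x260A183 (w,user):
  L0 @0x2E[19] → 0x3E007  P=1,RW=1,US=1,PS=0
  L1 @0x3E[10] → 0x3F007  P=1,RW=1,US=1,PS=0
  ⇒ phys 0x3F183  [2 reads]
#4 VA=0x3E143EF (r,user):
  L0 @0x2E[31] → 0x43007  P=1,RW=1,US=1,PS=0
  L1 @0x43[20] → 0x44007  P=1,RW=1,US=1,PS=0
  ⇒ phys 0x443EF  [2 reads]
#5 VA=0x1C1752E (r,kernel):
  L0 @0x2E[14] → 0x48007  P=1,RW=1,US=1,PS=0
  L1 @0x48[23] → 0x4B007  P=1,RW=1,US=1,PS=0
  ⇒ phys 0x4B52E  [2 reads]
#6 VA=0x3217AAD (r,user):
  L0 @0x2E[25] → 0x4D007  P=1,RW=1,US=1,PS=0
  L1 @0x4D[23] → 0x4F007  P=1,RW=1,US=1,PS=0
  ⇒ phys 0x4FAAD  [2 reads]
#7 VA=0x300E15C (r,user):
  L0 @0x2E[24] → 0x51007  P=1,RW=1,US=1,PS=0
  L1 @0x51[14] → 0x53007  P=1,RW=1,US=1,PS=0
  ⇒ phys 0x5315C  [2 reads]

TLB: [["0x2A10", "0x35"], ["0x2E1A", "0x38"], ["0x260A", "0x3F"], ["0x3E14", "0x44"], ["0x1C17", "0x4B"], ["0x3217", "0x4F"], ["0x300E", "0x53"]]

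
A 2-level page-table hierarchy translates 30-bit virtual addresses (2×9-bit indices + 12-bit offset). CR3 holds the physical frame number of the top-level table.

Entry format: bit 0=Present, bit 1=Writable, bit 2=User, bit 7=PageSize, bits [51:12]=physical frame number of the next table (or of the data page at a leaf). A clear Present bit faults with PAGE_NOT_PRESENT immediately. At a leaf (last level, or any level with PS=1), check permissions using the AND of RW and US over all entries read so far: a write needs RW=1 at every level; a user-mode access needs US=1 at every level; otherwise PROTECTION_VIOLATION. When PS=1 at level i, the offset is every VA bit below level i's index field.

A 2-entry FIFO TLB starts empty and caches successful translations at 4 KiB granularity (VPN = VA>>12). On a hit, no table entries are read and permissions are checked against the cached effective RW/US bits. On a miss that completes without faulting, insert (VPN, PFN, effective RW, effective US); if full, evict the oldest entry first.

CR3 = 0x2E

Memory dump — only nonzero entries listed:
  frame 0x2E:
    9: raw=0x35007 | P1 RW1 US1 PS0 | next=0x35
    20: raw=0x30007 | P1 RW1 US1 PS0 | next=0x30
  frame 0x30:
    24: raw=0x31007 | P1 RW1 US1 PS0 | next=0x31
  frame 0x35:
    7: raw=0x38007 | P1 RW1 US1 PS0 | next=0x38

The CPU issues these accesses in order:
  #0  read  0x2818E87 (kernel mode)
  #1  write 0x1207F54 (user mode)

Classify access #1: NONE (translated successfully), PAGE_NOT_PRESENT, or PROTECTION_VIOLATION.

Walk each access:
#0 VA=0x2818E87 (r,kernel):
  lvl0: tbl 0x2E, slot 20 ⇒ 0x30007 (P1/RW1/US1/PS0)
  lvl1: tbl 0x30, slot 24 ⇒ 0x31007 (P1/RW1/US1/PS0)
  → PA=0x31E87  (2 entries read)
#1 VA=0x1207F54 (w,user):
  lvl0: tbl 0x2E, slot 9 ⇒ 0x35007 (P1/RW1/US1/PS0)
  lvl1: tbl 0x35, slot 7 ⇒ 0x38007 (P1/RW1/US1/PS0)
  → PA=0x38F54  (2 entries read)

Access #1 fault: NONE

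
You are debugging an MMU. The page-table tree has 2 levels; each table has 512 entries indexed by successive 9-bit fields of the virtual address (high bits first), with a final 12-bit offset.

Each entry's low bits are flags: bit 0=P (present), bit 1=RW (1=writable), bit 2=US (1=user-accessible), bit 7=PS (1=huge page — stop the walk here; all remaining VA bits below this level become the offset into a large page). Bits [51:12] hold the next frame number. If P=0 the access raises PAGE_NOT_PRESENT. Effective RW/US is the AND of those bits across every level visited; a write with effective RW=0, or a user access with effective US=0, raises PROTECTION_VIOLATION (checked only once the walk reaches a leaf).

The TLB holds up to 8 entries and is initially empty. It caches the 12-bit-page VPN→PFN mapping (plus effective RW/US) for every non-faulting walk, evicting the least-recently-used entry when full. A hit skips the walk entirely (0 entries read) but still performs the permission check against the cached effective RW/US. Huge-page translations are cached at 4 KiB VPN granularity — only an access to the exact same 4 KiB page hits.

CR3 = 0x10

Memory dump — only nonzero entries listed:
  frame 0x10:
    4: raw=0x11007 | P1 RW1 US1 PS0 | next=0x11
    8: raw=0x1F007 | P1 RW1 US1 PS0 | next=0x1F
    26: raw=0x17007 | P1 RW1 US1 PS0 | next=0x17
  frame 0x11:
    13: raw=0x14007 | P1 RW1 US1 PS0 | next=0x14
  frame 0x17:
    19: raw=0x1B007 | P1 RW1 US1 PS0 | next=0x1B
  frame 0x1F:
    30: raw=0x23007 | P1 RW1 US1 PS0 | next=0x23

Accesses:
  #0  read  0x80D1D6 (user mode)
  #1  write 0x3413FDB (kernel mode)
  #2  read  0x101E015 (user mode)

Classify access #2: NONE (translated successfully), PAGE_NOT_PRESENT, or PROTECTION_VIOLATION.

Walk each access:
#0 VA=0x80D1D6 (r,user):
  [0] read 0x10 idx=4: raw=0x11007 flags P=1 W=1 U=1 S=0
  [1] read 0x11 idx=13: raw=0x14007 flags P=1 W=1 U=1 S=0
  → PA=0x141D6  (2 entries read)
#1 VA=0x3413FDB (w,kernel):
  [0] read 0x10 idx=26: raw=0x17007 flags P=1 W=1 U=1 S=0
  [1] read 0x17 idx=19: raw=0x1B007 flags P=1 W=1 U=1 S=0
  → PA=0x1BFDB  (2 entries read)
#2 VA=0x101E015 (r,user):
  [0] read 0x10 idx=8: raw=0x1F007 flags P=1 W=1 U=1 S=0
  [1] read 0x1F idx=30: raw=0x23007 flags P=1 W=1 U=1 S=0
  → PA=0x23015  (2 entries read)

Access #2 fault: NONE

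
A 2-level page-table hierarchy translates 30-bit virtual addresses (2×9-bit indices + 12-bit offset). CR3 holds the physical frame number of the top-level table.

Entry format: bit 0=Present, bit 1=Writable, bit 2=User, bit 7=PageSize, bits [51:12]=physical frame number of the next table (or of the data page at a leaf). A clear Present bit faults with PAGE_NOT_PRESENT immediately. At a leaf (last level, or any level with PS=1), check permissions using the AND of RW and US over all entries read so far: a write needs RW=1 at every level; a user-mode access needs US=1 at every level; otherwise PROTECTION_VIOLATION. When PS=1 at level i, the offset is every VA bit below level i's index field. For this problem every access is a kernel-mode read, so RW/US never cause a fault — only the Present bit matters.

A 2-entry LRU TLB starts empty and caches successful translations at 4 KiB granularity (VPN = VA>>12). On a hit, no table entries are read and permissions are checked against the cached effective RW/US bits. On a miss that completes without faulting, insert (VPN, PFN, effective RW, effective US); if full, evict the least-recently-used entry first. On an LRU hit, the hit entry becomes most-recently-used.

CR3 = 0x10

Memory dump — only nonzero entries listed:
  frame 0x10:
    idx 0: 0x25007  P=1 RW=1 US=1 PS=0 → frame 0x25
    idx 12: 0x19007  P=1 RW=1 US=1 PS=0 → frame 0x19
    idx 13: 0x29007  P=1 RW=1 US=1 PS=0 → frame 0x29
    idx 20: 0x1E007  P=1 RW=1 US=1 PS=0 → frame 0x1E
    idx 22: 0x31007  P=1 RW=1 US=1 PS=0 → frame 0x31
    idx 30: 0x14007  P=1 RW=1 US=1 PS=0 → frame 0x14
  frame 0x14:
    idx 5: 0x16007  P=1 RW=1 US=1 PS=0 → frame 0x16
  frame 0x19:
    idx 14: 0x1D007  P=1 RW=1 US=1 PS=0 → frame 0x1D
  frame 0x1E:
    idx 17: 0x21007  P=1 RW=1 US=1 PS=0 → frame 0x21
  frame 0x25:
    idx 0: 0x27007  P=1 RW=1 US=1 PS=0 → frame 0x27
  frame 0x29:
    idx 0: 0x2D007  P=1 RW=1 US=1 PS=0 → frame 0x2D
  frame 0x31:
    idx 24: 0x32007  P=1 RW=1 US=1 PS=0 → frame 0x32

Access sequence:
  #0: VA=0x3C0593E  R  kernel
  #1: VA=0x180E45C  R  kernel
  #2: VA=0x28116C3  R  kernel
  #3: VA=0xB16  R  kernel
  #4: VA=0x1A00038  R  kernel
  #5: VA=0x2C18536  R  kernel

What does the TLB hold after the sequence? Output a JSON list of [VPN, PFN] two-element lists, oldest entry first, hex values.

Trace:
#0 VA=0x3C0593E (r,kernel):
  [0] read 0x10 idx=30: raw=0x14007 flags P=1 W=1 U=1 S=0
  [1] read 0x14 idx=5: raw=0x16007 flags P=1 W=1 U=1 S=0
  ✓ 0x1693E  — 2 lookups
#1 VA=0x180E45C (r,kernel):
  [0] read 0x10 idx=12: raw=0x19007 flags P=1 W=1 U=1 S=0
  [1] read 0x19 idx=14: raw=0x1D007 flags P=1 W=1 U=1 S=0
  ✓ 0x1D45C  — 2 lookups
#2 VA=0x28116C3 (r,kernel):
  [0] read 0x10 idx=20: raw=0x1E007 flags P=1 W=1 U=1 S=0
  [1] read 0x1E idx=17: raw=0x21007 flags P=1 W=1 U=1 S=0
  ✓ 0x216C3  — 2 lookups
#3 VA=0xB16 (r,kernel):
  [0] read 0x10 idx=0: raw=0x25007 flags P=1 W=1 U=1 S=0
  [1] read 0x25 idx=0: raw=0x27007 flags P=1 W=1 U=1 S=0
  ✓ 0x27B16  — 2 lookups
#4 VA=0x1A00038 (r,kernel):
  [0] read 0x10 idx=13: raw=0x29007 flags P=1 W=1 U=1 S=0
  [1] read 0x29 idx=0: raw=0x2D007 flags P=1 W=1 U=1 S=0
  ✓ 0x2D038  — 2 lookups
#5 VA=0x2C18536 (r,kernel):
  [0] read 0x10 idx=22: raw=0x31007 flags P=1 W=1 U=1 S=0
  [1] read 0x31 idx=24: raw=0x32007 flags P=1 W=1 U=1 S=0
  ✓ 0x32536  — 2 lookups

TLB: [["0x1A00", "0x2D"], ["0x2C18", "0x32"]]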